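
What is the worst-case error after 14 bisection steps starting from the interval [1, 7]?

Bisection error bound: |error| ≤ (b-a)/2^n
|error| ≤ (7 - 1)/2^14 = 6/2^14
|error| ≤ 0.0003662109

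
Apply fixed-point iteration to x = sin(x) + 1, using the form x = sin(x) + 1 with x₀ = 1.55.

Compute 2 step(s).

Equation: x = sin(x) + 1
Fixed-point form: x = sin(x) + 1
x₀ = 1.55

x_1 = g(1.550000) = 1.999784
x_2 = g(1.999784) = 1.909387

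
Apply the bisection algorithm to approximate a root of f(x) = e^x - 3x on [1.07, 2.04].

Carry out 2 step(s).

f(x) = e^x - 3x
Initial interval: [1.07, 2.04]

Iteration 1:
  c_1 = (1.070000 + 2.040000)/2 = 1.555000
  f(c_1) = f(1.555000) = 0.070087
  f(a) × f(c) < 0, new interval: [1.070000, 1.555000]
Iteration 2:
  c_2 = (1.070000 + 1.555000)/2 = 1.312500
  f(c_2) = f(1.312500) = -0.222049
  f(a) × f(c) ≥ 0, new interval: [1.312500, 1.555000]

After 2 iteration(s), the approximation is c_2 = 1.312500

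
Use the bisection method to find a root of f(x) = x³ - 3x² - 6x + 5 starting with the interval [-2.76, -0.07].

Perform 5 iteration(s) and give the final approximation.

f(x) = x³ - 3x² - 6x + 5
Initial interval: [-2.76, -0.07]

Iteration 1:
  c_1 = (-2.760000 + (-0.070000))/2 = -1.415000
  f(c_1) = f(-1.415000) = 4.650177
  f(a) × f(c) < 0, new interval: [-2.760000, -1.415000]
Iteration 2:
  c_2 = (-2.760000 + (-1.415000))/2 = -2.087500
  f(c_2) = f(-2.087500) = -4.644576
  f(a) × f(c) ≥ 0, new interval: [-2.087500, -1.415000]
Iteration 3:
  c_3 = (-2.087500 + (-1.415000))/2 = -1.751250
  f(c_3) = f(-1.751250) = 0.936003
  f(a) × f(c) < 0, new interval: [-2.087500, -1.751250]
Iteration 4:
  c_4 = (-2.087500 + (-1.751250))/2 = -1.919375
  f(c_4) = f(-1.919375) = -1.606729
  f(a) × f(c) ≥ 0, new interval: [-1.919375, -1.751250]
Iteration 5:
  c_5 = (-1.919375 + (-1.751250))/2 = -1.835312
  f(c_5) = f(-1.835312) = -0.275256
  f(a) × f(c) ≥ 0, new interval: [-1.835312, -1.751250]

After 5 iteration(s), the approximation is c_5 = -1.835312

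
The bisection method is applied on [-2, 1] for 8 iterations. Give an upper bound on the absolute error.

Bisection error bound: |error| ≤ (b-a)/2^n
|error| ≤ (1 - (-2))/2^8 = 3/2^8
|error| ≤ 0.0117187500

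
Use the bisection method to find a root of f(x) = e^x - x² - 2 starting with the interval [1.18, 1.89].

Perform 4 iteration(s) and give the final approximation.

f(x) = e^x - x² - 2
Initial interval: [1.18, 1.89]

Iteration 1:
  c_1 = (1.180000 + 1.890000)/2 = 1.535000
  f(c_1) = f(1.535000) = 0.285101
  f(a) × f(c) < 0, new interval: [1.180000, 1.535000]
Iteration 2:
  c_2 = (1.180000 + 1.535000)/2 = 1.357500
  f(c_2) = f(1.357500) = 0.043659
  f(a) × f(c) < 0, new interval: [1.180000, 1.357500]
Iteration 3:
  c_3 = (1.180000 + 1.357500)/2 = 1.268750
  f(c_3) = f(1.268750) = -0.053322
  f(a) × f(c) ≥ 0, new interval: [1.268750, 1.357500]
Iteration 4:
  c_4 = (1.268750 + 1.357500)/2 = 1.313125
  f(c_4) = f(1.313125) = -0.006524
  f(a) × f(c) ≥ 0, new interval: [1.313125, 1.357500]

After 4 iteration(s), the approximation is c_4 = 1.313125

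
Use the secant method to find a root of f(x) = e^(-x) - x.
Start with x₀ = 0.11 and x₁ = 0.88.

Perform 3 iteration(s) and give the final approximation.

f(x) = e^(-x) - x
x₀ = 0.11, x₁ = 0.88

Secant formula: x_{n+1} = x_n - f(x_n)(x_n - x_{n-1})/(f(x_n) - f(x_{n-1}))

Iteration 1:
  f(0.110000) = 0.785834
  f(0.880000) = -0.465217
  x_2 = 0.880000 - (-0.465217)×(0.880000 - 0.110000)/(-0.465217 - 0.785834)
       = 0.593667
Iteration 2:
  f(0.880000) = -0.465217
  f(0.593667) = -0.041369
  x_3 = 0.593667 - (-0.041369)×(0.593667 - 0.880000)/(-0.041369 - (-0.465217))
       = 0.565720
Iteration 3:
  f(0.593667) = -0.041369
  f(0.565720) = 0.002231
  x_4 = 0.565720 - 0.002231×(0.565720 - 0.593667)/(0.002231 - (-0.041369))
       = 0.567150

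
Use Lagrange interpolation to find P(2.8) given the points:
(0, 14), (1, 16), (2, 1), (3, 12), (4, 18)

Lagrange interpolation formula:
P(x) = Σ yᵢ × Lᵢ(x)
where Lᵢ(x) = Π_{j≠i} (x - xⱼ)/(xᵢ - xⱼ)

L_0(2.8) = (2.8 - 1)/(0 - 1) × (2.8 - 2)/(0 - 2) × (2.8 - 3)/(0 - 3) × (2.8 - 4)/(0 - 4) = 0.014400
L_1(2.8) = (2.8 - 0)/(1 - 0) × (2.8 - 2)/(1 - 2) × (2.8 - 3)/(1 - 3) × (2.8 - 4)/(1 - 4) = -0.089600
L_2(2.8) = (2.8 - 0)/(2 - 0) × (2.8 - 1)/(2 - 1) × (2.8 - 3)/(2 - 3) × (2.8 - 4)/(2 - 4) = 0.302400
L_3(2.8) = (2.8 - 0)/(3 - 0) × (2.8 - 1)/(3 - 1) × (2.8 - 2)/(3 - 2) × (2.8 - 4)/(3 - 4) = 0.806400
L_4(2.8) = (2.8 - 0)/(4 - 0) × (2.8 - 1)/(4 - 1) × (2.8 - 2)/(4 - 2) × (2.8 - 3)/(4 - 3) = -0.033600

P(2.8) = 14×L_0(2.8) + 16×L_1(2.8) + 1×L_2(2.8) + 12×L_3(2.8) + 18×L_4(2.8)
P(2.8) = 8.142400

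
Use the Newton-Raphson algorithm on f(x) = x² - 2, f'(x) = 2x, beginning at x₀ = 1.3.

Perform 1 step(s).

f(x) = x² - 2
f'(x) = 2x
x₀ = 1.3

Newton-Raphson formula: x_{n+1} = x_n - f(x_n)/f'(x_n)

Iteration 1:
  f(1.300000) = -0.310000
  f'(1.300000) = 2.600000
  x_1 = 1.300000 - (-0.310000)/2.600000 = 1.419231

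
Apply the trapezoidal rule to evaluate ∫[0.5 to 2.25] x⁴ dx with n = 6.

f(x) = x⁴
a = 0.5, b = 2.25, n = 6
h = (b - a)/n = 0.291667

Trapezoidal rule: (h/2)[f(x₀) + 2f(x₁) + 2f(x₂) + ... + f(xₙ)]

x_0 = 0.5000, f(x_0) = 0.062500, coefficient = 1
x_1 = 0.7917, f(x_1) = 0.392798, coefficient = 2
x_2 = 1.0833, f(x_2) = 1.377363, coefficient = 2
x_3 = 1.3750, f(x_3) = 3.574463, coefficient = 2
x_4 = 1.6667, f(x_4) = 7.716049, coefficient = 2
x_5 = 1.9583, f(x_5) = 14.707758, coefficient = 2
x_6 = 2.2500, f(x_6) = 25.628906, coefficient = 1

I ≈ (0.291667/2) × 81.228268 = 11.845789
Exact value: 11.526758
Error: 0.319031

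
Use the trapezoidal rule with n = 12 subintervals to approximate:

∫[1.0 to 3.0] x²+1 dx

f(x) = x²+1
a = 1.0, b = 3.0, n = 12
h = (b - a)/n = 0.166667

Trapezoidal rule: (h/2)[f(x₀) + 2f(x₁) + 2f(x₂) + ... + f(xₙ)]

x_0 = 1.0000, f(x_0) = 2.000000, coefficient = 1
x_1 = 1.1667, f(x_1) = 2.361111, coefficient = 2
x_2 = 1.3333, f(x_2) = 2.777778, coefficient = 2
x_3 = 1.5000, f(x_3) = 3.250000, coefficient = 2
x_4 = 1.6667, f(x_4) = 3.777778, coefficient = 2
x_5 = 1.8333, f(x_5) = 4.361111, coefficient = 2
x_6 = 2.0000, f(x_6) = 5.000000, coefficient = 2
x_7 = 2.1667, f(x_7) = 5.694444, coefficient = 2
x_8 = 2.3333, f(x_8) = 6.444444, coefficient = 2
x_9 = 2.5000, f(x_9) = 7.250000, coefficient = 2
x_10 = 2.6667, f(x_10) = 8.111111, coefficient = 2
x_11 = 2.8333, f(x_11) = 9.027778, coefficient = 2
x_12 = 3.0000, f(x_12) = 10.000000, coefficient = 1

I ≈ (0.166667/2) × 128.111111 = 10.675926
Exact value: 10.666667
Error: 0.009259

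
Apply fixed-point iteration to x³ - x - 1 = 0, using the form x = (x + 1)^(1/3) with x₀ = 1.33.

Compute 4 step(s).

Equation: x³ - x - 1 = 0
Fixed-point form: x = (x + 1)^(1/3)
x₀ = 1.33

x_1 = g(1.330000) = 1.325721
x_2 = g(1.325721) = 1.324908
x_3 = g(1.324908) = 1.324754
x_4 = g(1.324754) = 1.324725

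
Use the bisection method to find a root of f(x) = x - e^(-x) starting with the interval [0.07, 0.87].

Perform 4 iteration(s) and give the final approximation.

f(x) = x - e^(-x)
Initial interval: [0.07, 0.87]

Iteration 1:
  c_1 = (0.070000 + 0.870000)/2 = 0.470000
  f(c_1) = f(0.470000) = -0.155002
  f(a) × f(c) ≥ 0, new interval: [0.470000, 0.870000]
Iteration 2:
  c_2 = (0.470000 + 0.870000)/2 = 0.670000
  f(c_2) = f(0.670000) = 0.158291
  f(a) × f(c) < 0, new interval: [0.470000, 0.670000]
Iteration 3:
  c_3 = (0.470000 + 0.670000)/2 = 0.570000
  f(c_3) = f(0.570000) = 0.004475
  f(a) × f(c) < 0, new interval: [0.470000, 0.570000]
Iteration 4:
  c_4 = (0.470000 + 0.570000)/2 = 0.520000
  f(c_4) = f(0.520000) = -0.074521
  f(a) × f(c) ≥ 0, new interval: [0.520000, 0.570000]

After 4 iteration(s), the approximation is c_4 = 0.520000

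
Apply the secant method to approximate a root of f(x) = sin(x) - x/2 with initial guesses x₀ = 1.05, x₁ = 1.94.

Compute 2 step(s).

f(x) = sin(x) - x/2
x₀ = 1.05, x₁ = 1.94

Secant formula: x_{n+1} = x_n - f(x_n)(x_n - x_{n-1})/(f(x_n) - f(x_{n-1}))

Iteration 1:
  f(1.050000) = 0.342423
  f(1.940000) = -0.037385
  x_2 = 1.940000 - (-0.037385)×(1.940000 - 1.050000)/(-0.037385 - 0.342423)
       = 1.852396
Iteration 2:
  f(1.940000) = -0.037385
  f(1.852396) = 0.034414
  x_3 = 1.852396 - 0.034414×(1.852396 - 1.940000)/(0.034414 - (-0.037385))
       = 1.894386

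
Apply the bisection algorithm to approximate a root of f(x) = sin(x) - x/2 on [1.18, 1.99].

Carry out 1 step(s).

f(x) = sin(x) - x/2
Initial interval: [1.18, 1.99]

Iteration 1:
  c_1 = (1.180000 + 1.990000)/2 = 1.585000
  f(c_1) = f(1.585000) = 0.207399
  f(a) × f(c) ≥ 0, new interval: [1.585000, 1.990000]

After 1 iteration(s), the approximation is c_1 = 1.585000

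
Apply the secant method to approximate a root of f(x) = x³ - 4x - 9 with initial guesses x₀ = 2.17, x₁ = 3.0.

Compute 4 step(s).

f(x) = x³ - 4x - 9
x₀ = 2.17, x₁ = 3.0

Secant formula: x_{n+1} = x_n - f(x_n)(x_n - x_{n-1})/(f(x_n) - f(x_{n-1}))

Iteration 1:
  f(2.170000) = -7.461687
  f(3.000000) = 6.000000
  x_2 = 3.000000 - 6.000000×(3.000000 - 2.170000)/(6.000000 - (-7.461687))
       = 2.630061
Iteration 2:
  f(3.000000) = 6.000000
  f(2.630061) = -1.327527
  x_3 = 2.630061 - (-1.327527)×(2.630061 - 3.000000)/(-1.327527 - 6.000000)
       = 2.697083
Iteration 3:
  f(2.630061) = -1.327527
  f(2.697083) = -0.169058
  x_4 = 2.697083 - (-0.169058)×(2.697083 - 2.630061)/(-0.169058 - (-1.327527))
       = 2.706864
Iteration 4:
  f(2.697083) = -0.169058
  f(2.706864) = 0.006035
  x_5 = 2.706864 - 0.006035×(2.706864 - 2.697083)/(0.006035 - (-0.169058))
       = 2.706527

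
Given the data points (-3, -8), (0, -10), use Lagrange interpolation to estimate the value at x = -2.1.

Lagrange interpolation formula:
P(x) = Σ yᵢ × Lᵢ(x)
where Lᵢ(x) = Π_{j≠i} (x - xⱼ)/(xᵢ - xⱼ)

L_0(-2.1) = (-2.1 - 0)/(-3 - 0) = 0.700000
L_1(-2.1) = (-2.1 - (-3))/(0 - (-3)) = 0.300000

P(-2.1) = (-8)×L_0(-2.1) + (-10)×L_1(-2.1)
P(-2.1) = -8.600000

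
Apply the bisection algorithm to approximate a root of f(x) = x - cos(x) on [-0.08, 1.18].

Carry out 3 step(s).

f(x) = x - cos(x)
Initial interval: [-0.08, 1.18]

Iteration 1:
  c_1 = (-0.080000 + 1.180000)/2 = 0.550000
  f(c_1) = f(0.550000) = -0.302525
  f(a) × f(c) ≥ 0, new interval: [0.550000, 1.180000]
Iteration 2:
  c_2 = (0.550000 + 1.180000)/2 = 0.865000
  f(c_2) = f(0.865000) = 0.216360
  f(a) × f(c) < 0, new interval: [0.550000, 0.865000]
Iteration 3:
  c_3 = (0.550000 + 0.865000)/2 = 0.707500
  f(c_3) = f(0.707500) = -0.052489
  f(a) × f(c) ≥ 0, new interval: [0.707500, 0.865000]

After 3 iteration(s), the approximation is c_3 = 0.707500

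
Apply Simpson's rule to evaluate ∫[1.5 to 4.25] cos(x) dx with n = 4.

f(x) = cos(x)
a = 1.5, b = 4.25, n = 4
h = (b - a)/n = 0.687500

Simpson's rule: (h/3)[f(x₀) + 4f(x₁) + 2f(x₂) + ... + f(xₙ)]

x_0 = 1.5000, f(x_0) = 0.070737, coefficient = 1
x_1 = 2.1875, f(x_1) = -0.578349, coefficient = 4
x_2 = 2.8750, f(x_2) = -0.964674, coefficient = 2
x_3 = 3.5625, f(x_3) = -0.912719, coefficient = 4
x_4 = 4.2500, f(x_4) = -0.446087, coefficient = 1

I ≈ (0.687500/3) × -8.268970 = -1.894972
Exact value: -1.892484
Error: 0.002488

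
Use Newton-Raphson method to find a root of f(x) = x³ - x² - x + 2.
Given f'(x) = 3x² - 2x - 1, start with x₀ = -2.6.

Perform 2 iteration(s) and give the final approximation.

f(x) = x³ - x² - x + 2
f'(x) = 3x² - 2x - 1
x₀ = -2.6

Newton-Raphson formula: x_{n+1} = x_n - f(x_n)/f'(x_n)

Iteration 1:
  f(-2.600000) = -19.736000
  f'(-2.600000) = 24.480000
  x_1 = -2.600000 - (-19.736000)/24.480000 = -1.793791
Iteration 2:
  f(-1.793791) = -5.195750
  f'(-1.793791) = 12.240639
  x_2 = -1.793791 - (-5.195750)/12.240639 = -1.369324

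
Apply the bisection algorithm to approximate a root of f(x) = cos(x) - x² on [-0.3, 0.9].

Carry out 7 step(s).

f(x) = cos(x) - x²
Initial interval: [-0.3, 0.9]

Iteration 1:
  c_1 = (-0.300000 + 0.900000)/2 = 0.300000
  f(c_1) = f(0.300000) = 0.865336
  f(a) × f(c) ≥ 0, new interval: [0.300000, 0.900000]
Iteration 2:
  c_2 = (0.300000 + 0.900000)/2 = 0.600000
  f(c_2) = f(0.600000) = 0.465336
  f(a) × f(c) ≥ 0, new interval: [0.600000, 0.900000]
Iteration 3:
  c_3 = (0.600000 + 0.900000)/2 = 0.750000
  f(c_3) = f(0.750000) = 0.169189
  f(a) × f(c) ≥ 0, new interval: [0.750000, 0.900000]
Iteration 4:
  c_4 = (0.750000 + 0.900000)/2 = 0.825000
  f(c_4) = f(0.825000) = -0.002068
  f(a) × f(c) < 0, new interval: [0.750000, 0.825000]
Iteration 5:
  c_5 = (0.750000 + 0.825000)/2 = 0.787500
  f(c_5) = f(0.787500) = 0.085463
  f(a) × f(c) ≥ 0, new interval: [0.787500, 0.825000]
Iteration 6:
  c_6 = (0.787500 + 0.825000)/2 = 0.806250
  f(c_6) = f(0.806250) = 0.042171
  f(a) × f(c) ≥ 0, new interval: [0.806250, 0.825000]
Iteration 7:
  c_7 = (0.806250 + 0.825000)/2 = 0.815625
  f(c_7) = f(0.815625) = 0.020169
  f(a) × f(c) ≥ 0, new interval: [0.815625, 0.825000]

After 7 iteration(s), the approximation is c_7 = 0.815625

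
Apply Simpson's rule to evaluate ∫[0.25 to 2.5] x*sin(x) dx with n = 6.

f(x) = x*sin(x)
a = 0.25, b = 2.5, n = 6
h = (b - a)/n = 0.375000

Simpson's rule: (h/3)[f(x₀) + 4f(x₁) + 2f(x₂) + ... + f(xₙ)]

x_0 = 0.2500, f(x_0) = 0.061851, coefficient = 1
x_1 = 0.6250, f(x_1) = 0.365686, coefficient = 4
x_2 = 1.0000, f(x_2) = 0.841471, coefficient = 2
x_3 = 1.3750, f(x_3) = 1.348728, coefficient = 4
x_4 = 1.7500, f(x_4) = 1.721975, coefficient = 2
x_5 = 2.1250, f(x_5) = 1.806930, coefficient = 4
x_6 = 2.5000, f(x_6) = 1.496180, coefficient = 1

I ≈ (0.375000/3) × 20.770297 = 2.596287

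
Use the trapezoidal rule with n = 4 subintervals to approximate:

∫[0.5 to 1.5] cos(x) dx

f(x) = cos(x)
a = 0.5, b = 1.5, n = 4
h = (b - a)/n = 0.250000

Trapezoidal rule: (h/2)[f(x₀) + 2f(x₁) + 2f(x₂) + ... + f(xₙ)]

x_0 = 0.5000, f(x_0) = 0.877583, coefficient = 1
x_1 = 0.7500, f(x_1) = 0.731689, coefficient = 2
x_2 = 1.0000, f(x_2) = 0.540302, coefficient = 2
x_3 = 1.2500, f(x_3) = 0.315322, coefficient = 2
x_4 = 1.5000, f(x_4) = 0.070737, coefficient = 1

I ≈ (0.250000/2) × 4.122947 = 0.515368
Exact value: 0.518069
Error: 0.002701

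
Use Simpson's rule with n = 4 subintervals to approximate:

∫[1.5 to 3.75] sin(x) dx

f(x) = sin(x)
a = 1.5, b = 3.75, n = 4
h = (b - a)/n = 0.562500

Simpson's rule: (h/3)[f(x₀) + 4f(x₁) + 2f(x₂) + ... + f(xₙ)]

x_0 = 1.5000, f(x_0) = 0.997495, coefficient = 1
x_1 = 2.0625, f(x_1) = 0.881530, coefficient = 4
x_2 = 2.6250, f(x_2) = 0.493920, coefficient = 2
x_3 = 3.1875, f(x_3) = -0.045891, coefficient = 4
x_4 = 3.7500, f(x_4) = -0.571561, coefficient = 1

I ≈ (0.562500/3) × 4.756329 = 0.891812
Exact value: 0.891297
Error: 0.000515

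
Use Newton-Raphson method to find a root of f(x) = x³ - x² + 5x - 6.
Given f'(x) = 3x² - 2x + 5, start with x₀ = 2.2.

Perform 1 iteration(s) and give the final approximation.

f(x) = x³ - x² + 5x - 6
f'(x) = 3x² - 2x + 5
x₀ = 2.2

Newton-Raphson formula: x_{n+1} = x_n - f(x_n)/f'(x_n)

Iteration 1:
  f(2.200000) = 10.808000
  f'(2.200000) = 15.120000
  x_1 = 2.200000 - 10.808000/15.120000 = 1.485185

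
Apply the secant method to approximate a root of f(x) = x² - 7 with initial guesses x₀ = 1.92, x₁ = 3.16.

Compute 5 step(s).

f(x) = x² - 7
x₀ = 1.92, x₁ = 3.16

Secant formula: x_{n+1} = x_n - f(x_n)(x_n - x_{n-1})/(f(x_n) - f(x_{n-1}))

Iteration 1:
  f(1.920000) = -3.313600
  f(3.160000) = 2.985600
  x_2 = 3.160000 - 2.985600×(3.160000 - 1.920000)/(2.985600 - (-3.313600))
       = 2.572283
Iteration 2:
  f(3.160000) = 2.985600
  f(2.572283) = -0.383358
  x_3 = 2.572283 - (-0.383358)×(2.572283 - 3.160000)/(-0.383358 - 2.985600)
       = 2.639160
Iteration 3:
  f(2.572283) = -0.383358
  f(2.639160) = -0.034832
  x_4 = 2.639160 - (-0.034832)×(2.639160 - 2.572283)/(-0.034832 - (-0.383358))
       = 2.645844
Iteration 4:
  f(2.639160) = -0.034832
  f(2.645844) = 0.000492
  x_5 = 2.645844 - 0.000492×(2.645844 - 2.639160)/(0.000492 - (-0.034832))
       = 2.645751
Iteration 5:
  f(2.645844) = 0.000492
  f(2.645751) = -0.000001
  x_6 = 2.645751 - (-0.000001)×(2.645751 - 2.645844)/(-0.000001 - 0.000492)
       = 2.645751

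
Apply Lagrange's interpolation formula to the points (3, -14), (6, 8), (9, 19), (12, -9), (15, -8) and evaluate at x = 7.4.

Lagrange interpolation formula:
P(x) = Σ yᵢ × Lᵢ(x)
where Lᵢ(x) = Π_{j≠i} (x - xⱼ)/(xᵢ - xⱼ)

L_0(7.4) = (7.4 - 6)/(3 - 6) × (7.4 - 9)/(3 - 9) × (7.4 - 12)/(3 - 12) × (7.4 - 15)/(3 - 15) = -0.040283
L_1(7.4) = (7.4 - 3)/(6 - 3) × (7.4 - 9)/(6 - 9) × (7.4 - 12)/(6 - 12) × (7.4 - 15)/(6 - 15) = 0.506416
L_2(7.4) = (7.4 - 3)/(9 - 3) × (7.4 - 6)/(9 - 6) × (7.4 - 12)/(9 - 12) × (7.4 - 15)/(9 - 15) = 0.664672
L_3(7.4) = (7.4 - 3)/(12 - 3) × (7.4 - 6)/(12 - 6) × (7.4 - 9)/(12 - 9) × (7.4 - 15)/(12 - 15) = -0.154127
L_4(7.4) = (7.4 - 3)/(15 - 3) × (7.4 - 6)/(15 - 6) × (7.4 - 9)/(15 - 9) × (7.4 - 12)/(15 - 12) = 0.023322

P(7.4) = (-14)×L_0(7.4) + 8×L_1(7.4) + 19×L_2(7.4) + (-9)×L_3(7.4) + (-8)×L_4(7.4)
P(7.4) = 18.444622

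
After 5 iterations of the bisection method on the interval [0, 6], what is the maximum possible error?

Bisection error bound: |error| ≤ (b-a)/2^n
|error| ≤ (6 - 0)/2^5 = 6/2^5
|error| ≤ 0.1875000000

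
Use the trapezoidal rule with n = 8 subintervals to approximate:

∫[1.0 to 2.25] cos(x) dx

f(x) = cos(x)
a = 1.0, b = 2.25, n = 8
h = (b - a)/n = 0.156250

Trapezoidal rule: (h/2)[f(x₀) + 2f(x₁) + 2f(x₂) + ... + f(xₙ)]

x_0 = 1.0000, f(x_0) = 0.540302, coefficient = 1
x_1 = 1.1562, f(x_1) = 0.402775, coefficient = 2
x_2 = 1.3125, f(x_2) = 0.255434, coefficient = 2
x_3 = 1.4688, f(x_3) = 0.101869, coefficient = 2
x_4 = 1.6250, f(x_4) = -0.054177, coefficient = 2
x_5 = 1.7812, f(x_5) = -0.208904, coefficient = 2
x_6 = 1.9375, f(x_6) = -0.358540, coefficient = 2
x_7 = 2.0938, f(x_7) = -0.499441, coefficient = 2
x_8 = 2.2500, f(x_8) = -0.628174, coefficient = 1

I ≈ (0.156250/2) × -0.809840 = -0.063269
Exact value: -0.063398
Error: 0.000129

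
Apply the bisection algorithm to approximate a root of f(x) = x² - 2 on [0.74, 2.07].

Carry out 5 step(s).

f(x) = x² - 2
Initial interval: [0.74, 2.07]

Iteration 1:
  c_1 = (0.740000 + 2.070000)/2 = 1.405000
  f(c_1) = f(1.405000) = -0.025975
  f(a) × f(c) ≥ 0, new interval: [1.405000, 2.070000]
Iteration 2:
  c_2 = (1.405000 + 2.070000)/2 = 1.737500
  f(c_2) = f(1.737500) = 1.018906
  f(a) × f(c) < 0, new interval: [1.405000, 1.737500]
Iteration 3:
  c_3 = (1.405000 + 1.737500)/2 = 1.571250
  f(c_3) = f(1.571250) = 0.468827
  f(a) × f(c) < 0, new interval: [1.405000, 1.571250]
Iteration 4:
  c_4 = (1.405000 + 1.571250)/2 = 1.488125
  f(c_4) = f(1.488125) = 0.214516
  f(a) × f(c) < 0, new interval: [1.405000, 1.488125]
Iteration 5:
  c_5 = (1.405000 + 1.488125)/2 = 1.446562
  f(c_5) = f(1.446562) = 0.092543
  f(a) × f(c) < 0, new interval: [1.405000, 1.446562]

After 5 iteration(s), the approximation is c_5 = 1.446562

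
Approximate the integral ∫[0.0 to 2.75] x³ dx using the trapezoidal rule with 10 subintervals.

f(x) = x³
a = 0.0, b = 2.75, n = 10
h = (b - a)/n = 0.275000

Trapezoidal rule: (h/2)[f(x₀) + 2f(x₁) + 2f(x₂) + ... + f(xₙ)]

x_0 = 0.0000, f(x_0) = 0.000000, coefficient = 1
x_1 = 0.2750, f(x_1) = 0.020797, coefficient = 2
x_2 = 0.5500, f(x_2) = 0.166375, coefficient = 2
x_3 = 0.8250, f(x_3) = 0.561516, coefficient = 2
x_4 = 1.1000, f(x_4) = 1.331000, coefficient = 2
x_5 = 1.3750, f(x_5) = 2.599609, coefficient = 2
x_6 = 1.6500, f(x_6) = 4.492125, coefficient = 2
x_7 = 1.9250, f(x_7) = 7.133328, coefficient = 2
x_8 = 2.2000, f(x_8) = 10.648000, coefficient = 2
x_9 = 2.4750, f(x_9) = 15.160922, coefficient = 2
x_10 = 2.7500, f(x_10) = 20.796875, coefficient = 1

I ≈ (0.275000/2) × 105.024219 = 14.440830
Exact value: 14.297852
Error: 0.142979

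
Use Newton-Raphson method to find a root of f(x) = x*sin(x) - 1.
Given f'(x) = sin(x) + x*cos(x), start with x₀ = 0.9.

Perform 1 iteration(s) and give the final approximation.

f(x) = x*sin(x) - 1
f'(x) = sin(x) + x*cos(x)
x₀ = 0.9

Newton-Raphson formula: x_{n+1} = x_n - f(x_n)/f'(x_n)

Iteration 1:
  f(0.900000) = -0.295006
  f'(0.900000) = 1.342776
  x_1 = 0.900000 - (-0.295006)/1.342776 = 1.119698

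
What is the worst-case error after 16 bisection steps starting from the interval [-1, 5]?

Bisection error bound: |error| ≤ (b-a)/2^n
|error| ≤ (5 - (-1))/2^16 = 6/2^16
|error| ≤ 0.0000915527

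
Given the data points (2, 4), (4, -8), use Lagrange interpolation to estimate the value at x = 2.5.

Lagrange interpolation formula:
P(x) = Σ yᵢ × Lᵢ(x)
where Lᵢ(x) = Π_{j≠i} (x - xⱼ)/(xᵢ - xⱼ)

L_0(2.5) = (2.5 - 4)/(2 - 4) = 0.750000
L_1(2.5) = (2.5 - 2)/(4 - 2) = 0.250000

P(2.5) = 4×L_0(2.5) + (-8)×L_1(2.5)
P(2.5) = 1.000000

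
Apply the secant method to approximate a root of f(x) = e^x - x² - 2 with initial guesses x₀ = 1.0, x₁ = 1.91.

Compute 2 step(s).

f(x) = e^x - x² - 2
x₀ = 1.0, x₁ = 1.91

Secant formula: x_{n+1} = x_n - f(x_n)(x_n - x_{n-1})/(f(x_n) - f(x_{n-1}))

Iteration 1:
  f(1.000000) = -0.281718
  f(1.910000) = 1.104989
  x_2 = 1.910000 - 1.104989×(1.910000 - 1.000000)/(1.104989 - (-0.281718))
       = 1.184872
Iteration 2:
  f(1.910000) = 1.104989
  f(1.184872) = -0.133653
  x_3 = 1.184872 - (-0.133653)×(1.184872 - 1.910000)/(-0.133653 - 1.104989)
       = 1.263116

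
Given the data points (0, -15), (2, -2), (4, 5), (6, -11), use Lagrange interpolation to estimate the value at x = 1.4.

Lagrange interpolation formula:
P(x) = Σ yᵢ × Lᵢ(x)
where Lᵢ(x) = Π_{j≠i} (x - xⱼ)/(xᵢ - xⱼ)

L_0(1.4) = (1.4 - 2)/(0 - 2) × (1.4 - 4)/(0 - 4) × (1.4 - 6)/(0 - 6) = 0.149500
L_1(1.4) = (1.4 - 0)/(2 - 0) × (1.4 - 4)/(2 - 4) × (1.4 - 6)/(2 - 6) = 1.046500
L_2(1.4) = (1.4 - 0)/(4 - 0) × (1.4 - 2)/(4 - 2) × (1.4 - 6)/(4 - 6) = -0.241500
L_3(1.4) = (1.4 - 0)/(6 - 0) × (1.4 - 2)/(6 - 2) × (1.4 - 4)/(6 - 4) = 0.045500

P(1.4) = (-15)×L_0(1.4) + (-2)×L_1(1.4) + 5×L_2(1.4) + (-11)×L_3(1.4)
P(1.4) = -6.043500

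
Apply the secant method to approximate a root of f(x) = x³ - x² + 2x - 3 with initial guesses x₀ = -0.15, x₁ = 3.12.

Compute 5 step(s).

f(x) = x³ - x² + 2x - 3
x₀ = -0.15, x₁ = 3.12

Secant formula: x_{n+1} = x_n - f(x_n)(x_n - x_{n-1})/(f(x_n) - f(x_{n-1}))

Iteration 1:
  f(-0.150000) = -3.325875
  f(3.120000) = 23.876928
  x_2 = 3.120000 - 23.876928×(3.120000 - (-0.150000))/(23.876928 - (-3.325875))
       = 0.249797
Iteration 2:
  f(3.120000) = 23.876928
  f(0.249797) = -2.547217
  x_3 = 0.249797 - (-2.547217)×(0.249797 - 3.120000)/(-2.547217 - 23.876928)
       = 0.526477
Iteration 3:
  f(0.249797) = -2.547217
  f(0.526477) = -2.078296
  x_4 = 0.526477 - (-2.078296)×(0.526477 - 0.249797)/(-2.078296 - (-2.547217))
       = 1.752744
Iteration 4:
  f(0.526477) = -2.078296
  f(1.752744) = 2.818003
  x_5 = 1.752744 - 2.818003×(1.752744 - 0.526477)/(2.818003 - (-2.078296))
       = 1.046982
Iteration 5:
  f(1.752744) = 2.818003
  f(1.046982) = -0.854537
  x_6 = 1.046982 - (-0.854537)×(1.046982 - 1.752744)/(-0.854537 - 2.818003)
       = 1.211200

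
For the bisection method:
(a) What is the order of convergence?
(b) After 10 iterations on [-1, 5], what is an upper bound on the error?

(a) Bisection has linear (order 1) convergence; the error is halved each step.

(b) Error bound = (b-a)/2^n = (5 - (-1))/2^{10}
    = 6/2^{10}

(a) 1 (linear); (b) error ≤ 5.86e-03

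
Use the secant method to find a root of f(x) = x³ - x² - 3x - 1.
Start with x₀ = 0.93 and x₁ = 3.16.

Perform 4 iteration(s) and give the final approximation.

f(x) = x³ - x² - 3x - 1
x₀ = 0.93, x₁ = 3.16

Secant formula: x_{n+1} = x_n - f(x_n)(x_n - x_{n-1})/(f(x_n) - f(x_{n-1}))

Iteration 1:
  f(0.930000) = -3.850543
  f(3.160000) = 11.088896
  x_2 = 3.160000 - 11.088896×(3.160000 - 0.930000)/(11.088896 - (-3.850543))
       = 1.504768
Iteration 2:
  f(3.160000) = 11.088896
  f(1.504768) = -4.371344
  x_3 = 1.504768 - (-4.371344)×(1.504768 - 3.160000)/(-4.371344 - 11.088896)
       = 1.972781
Iteration 3:
  f(1.504768) = -4.371344
  f(1.972781) = -3.132412
  x_4 = 1.972781 - (-3.132412)×(1.972781 - 1.504768)/(-3.132412 - (-4.371344))
       = 3.156065
Iteration 4:
  f(1.972781) = -3.132412
  f(3.156065) = 11.007820
  x_5 = 3.156065 - 11.007820×(3.156065 - 1.972781)/(11.007820 - (-3.132412))
       = 2.234908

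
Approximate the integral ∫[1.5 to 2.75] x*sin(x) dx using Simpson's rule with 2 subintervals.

f(x) = x*sin(x)
a = 1.5, b = 2.75, n = 2
h = (b - a)/n = 0.625000

Simpson's rule: (h/3)[f(x₀) + 4f(x₁) + 2f(x₂) + ... + f(xₙ)]

x_0 = 1.5000, f(x_0) = 1.496242, coefficient = 1
x_1 = 2.1250, f(x_1) = 1.806930, coefficient = 4
x_2 = 2.7500, f(x_2) = 1.049568, coefficient = 1

I ≈ (0.625000/3) × 9.773528 = 2.036152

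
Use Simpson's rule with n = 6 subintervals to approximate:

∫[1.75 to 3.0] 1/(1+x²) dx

f(x) = 1/(1+x²)
a = 1.75, b = 3.0, n = 6
h = (b - a)/n = 0.208333

Simpson's rule: (h/3)[f(x₀) + 4f(x₁) + 2f(x₂) + ... + f(xₙ)]

x_0 = 1.7500, f(x_0) = 0.246154, coefficient = 1
x_1 = 1.9583, f(x_1) = 0.206822, coefficient = 4
x_2 = 2.1667, f(x_2) = 0.175610, coefficient = 2
x_3 = 2.3750, f(x_3) = 0.150588, coefficient = 4
x_4 = 2.5833, f(x_4) = 0.130317, coefficient = 2
x_5 = 2.7917, f(x_5) = 0.113722, coefficient = 4
x_6 = 3.0000, f(x_6) = 0.100000, coefficient = 1

I ≈ (0.208333/3) × 2.842535 = 0.197398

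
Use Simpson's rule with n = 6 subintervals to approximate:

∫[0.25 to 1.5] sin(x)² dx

f(x) = sin(x)²
a = 0.25, b = 1.5, n = 6
h = (b - a)/n = 0.208333

Simpson's rule: (h/3)[f(x₀) + 4f(x₁) + 2f(x₂) + ... + f(xₙ)]

x_0 = 0.2500, f(x_0) = 0.061209, coefficient = 1
x_1 = 0.4583, f(x_1) = 0.195766, coefficient = 4
x_2 = 0.6667, f(x_2) = 0.382381, coefficient = 2
x_3 = 0.8750, f(x_3) = 0.589123, coefficient = 4
x_4 = 1.0833, f(x_4) = 0.780615, coefficient = 2
x_5 = 1.2917, f(x_5) = 0.924089, coefficient = 4
x_6 = 1.5000, f(x_6) = 0.994996, coefficient = 1

I ≈ (0.208333/3) × 10.218108 = 0.709591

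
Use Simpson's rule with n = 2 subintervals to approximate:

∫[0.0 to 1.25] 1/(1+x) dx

f(x) = 1/(1+x)
a = 0.0, b = 1.25, n = 2
h = (b - a)/n = 0.625000

Simpson's rule: (h/3)[f(x₀) + 4f(x₁) + 2f(x₂) + ... + f(xₙ)]

x_0 = 0.0000, f(x_0) = 1.000000, coefficient = 1
x_1 = 0.6250, f(x_1) = 0.615385, coefficient = 4
x_2 = 1.2500, f(x_2) = 0.444444, coefficient = 1

I ≈ (0.625000/3) × 3.905983 = 0.813746
Exact value: 0.810930
Error: 0.002816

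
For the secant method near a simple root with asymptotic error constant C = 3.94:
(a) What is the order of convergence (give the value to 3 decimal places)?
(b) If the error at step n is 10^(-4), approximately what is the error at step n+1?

(a) Secant method has superlinear convergence with order φ = (1+√5)/2 ≈ 1.618.
    This means |e_{n+1}| ≈ C|e_n|^1.618.

(b) With |e_n| = 10^(-4) and C = 3.94:
    |e_{n+1}| ≈ 3.94 × (10^(-4))^1.618 = 3.94 × 10^(-6.47)

(a) ≈ 1.618 (golden ratio); (b) |e_{n+1}| ≈ 1.328e-06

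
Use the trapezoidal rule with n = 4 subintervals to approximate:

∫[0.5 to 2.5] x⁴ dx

f(x) = x⁴
a = 0.5, b = 2.5, n = 4
h = (b - a)/n = 0.500000

Trapezoidal rule: (h/2)[f(x₀) + 2f(x₁) + 2f(x₂) + ... + f(xₙ)]

x_0 = 0.5000, f(x_0) = 0.062500, coefficient = 1
x_1 = 1.0000, f(x_1) = 1.000000, coefficient = 2
x_2 = 1.5000, f(x_2) = 5.062500, coefficient = 2
x_3 = 2.0000, f(x_3) = 16.000000, coefficient = 2
x_4 = 2.5000, f(x_4) = 39.062500, coefficient = 1

I ≈ (0.500000/2) × 83.250000 = 20.812500
Exact value: 19.525000
Error: 1.287500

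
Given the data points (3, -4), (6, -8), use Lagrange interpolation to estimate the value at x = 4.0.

Lagrange interpolation formula:
P(x) = Σ yᵢ × Lᵢ(x)
where Lᵢ(x) = Π_{j≠i} (x - xⱼ)/(xᵢ - xⱼ)

L_0(4.0) = (4.0 - 6)/(3 - 6) = 0.666667
L_1(4.0) = (4.0 - 3)/(6 - 3) = 0.333333

P(4.0) = (-4)×L_0(4.0) + (-8)×L_1(4.0)
P(4.0) = -5.333333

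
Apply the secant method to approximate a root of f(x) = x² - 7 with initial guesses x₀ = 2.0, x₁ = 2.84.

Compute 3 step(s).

f(x) = x² - 7
x₀ = 2.0, x₁ = 2.84

Secant formula: x_{n+1} = x_n - f(x_n)(x_n - x_{n-1})/(f(x_n) - f(x_{n-1}))

Iteration 1:
  f(2.000000) = -3.000000
  f(2.840000) = 1.065600
  x_2 = 2.840000 - 1.065600×(2.840000 - 2.000000)/(1.065600 - (-3.000000))
       = 2.619835
Iteration 2:
  f(2.840000) = 1.065600
  f(2.619835) = -0.136466
  x_3 = 2.619835 - (-0.136466)×(2.619835 - 2.840000)/(-0.136466 - 1.065600)
       = 2.644829
Iteration 3:
  f(2.619835) = -0.136466
  f(2.644829) = -0.004878
  x_4 = 2.644829 - (-0.004878)×(2.644829 - 2.619835)/(-0.004878 - (-0.136466))
       = 2.645756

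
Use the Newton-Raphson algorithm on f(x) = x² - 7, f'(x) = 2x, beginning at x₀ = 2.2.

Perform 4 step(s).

f(x) = x² - 7
f'(x) = 2x
x₀ = 2.2

Newton-Raphson formula: x_{n+1} = x_n - f(x_n)/f'(x_n)

Iteration 1:
  f(2.200000) = -2.160000
  f'(2.200000) = 4.400000
  x_1 = 2.200000 - (-2.160000)/4.400000 = 2.690909
Iteration 2:
  f(2.690909) = 0.240992
  f'(2.690909) = 5.381818
  x_2 = 2.690909 - 0.240992/5.381818 = 2.646130
Iteration 3:
  f(2.646130) = 0.002005
  f'(2.646130) = 5.292260
  x_3 = 2.646130 - 0.002005/5.292260 = 2.645751
Iteration 4:
  f(2.645751) = 0.000000
  f'(2.645751) = 5.291503
  x_4 = 2.645751 - 0.000000/5.291503 = 2.645751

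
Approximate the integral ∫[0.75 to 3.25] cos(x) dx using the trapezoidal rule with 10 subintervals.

f(x) = cos(x)
a = 0.75, b = 3.25, n = 10
h = (b - a)/n = 0.250000

Trapezoidal rule: (h/2)[f(x₀) + 2f(x₁) + 2f(x₂) + ... + f(xₙ)]

x_0 = 0.7500, f(x_0) = 0.731689, coefficient = 1
x_1 = 1.0000, f(x_1) = 0.540302, coefficient = 2
x_2 = 1.2500, f(x_2) = 0.315322, coefficient = 2
x_3 = 1.5000, f(x_3) = 0.070737, coefficient = 2
x_4 = 1.7500, f(x_4) = -0.178246, coefficient = 2
x_5 = 2.0000, f(x_5) = -0.416147, coefficient = 2
x_6 = 2.2500, f(x_6) = -0.628174, coefficient = 2
x_7 = 2.5000, f(x_7) = -0.801144, coefficient = 2
x_8 = 2.7500, f(x_8) = -0.924302, coefficient = 2
x_9 = 3.0000, f(x_9) = -0.989992, coefficient = 2
x_10 = 3.2500, f(x_10) = -0.994130, coefficient = 1

I ≈ (0.250000/2) × -6.285727 = -0.785716
Exact value: -0.789834
Error: 0.004118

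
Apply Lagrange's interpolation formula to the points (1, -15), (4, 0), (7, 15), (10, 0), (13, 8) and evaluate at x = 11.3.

Lagrange interpolation formula:
P(x) = Σ yᵢ × Lᵢ(x)
where Lᵢ(x) = Π_{j≠i} (x - xⱼ)/(xᵢ - xⱼ)

L_0(11.3) = (11.3 - 4)/(1 - 4) × (11.3 - 7)/(1 - 7) × (11.3 - 10)/(1 - 10) × (11.3 - 13)/(1 - 13) = -0.035685
L_1(11.3) = (11.3 - 1)/(4 - 1) × (11.3 - 7)/(4 - 7) × (11.3 - 10)/(4 - 10) × (11.3 - 13)/(4 - 13) = 0.201401
L_2(11.3) = (11.3 - 1)/(7 - 1) × (11.3 - 4)/(7 - 4) × (11.3 - 10)/(7 - 10) × (11.3 - 13)/(7 - 13) = -0.512870
L_3(11.3) = (11.3 - 1)/(10 - 1) × (11.3 - 4)/(10 - 4) × (11.3 - 7)/(10 - 7) × (11.3 - 13)/(10 - 13) = 1.130944
L_4(11.3) = (11.3 - 1)/(13 - 1) × (11.3 - 4)/(13 - 4) × (11.3 - 7)/(13 - 7) × (11.3 - 10)/(13 - 10) = 0.216210

P(11.3) = (-15)×L_0(11.3) + 0×L_1(11.3) + 15×L_2(11.3) + 0×L_3(11.3) + 8×L_4(11.3)
P(11.3) = -5.428094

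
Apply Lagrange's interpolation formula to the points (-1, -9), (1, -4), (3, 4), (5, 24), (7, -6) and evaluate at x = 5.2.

Lagrange interpolation formula:
P(x) = Σ yᵢ × Lᵢ(x)
where Lᵢ(x) = Π_{j≠i} (x - xⱼ)/(xᵢ - xⱼ)

L_0(5.2) = (5.2 - 1)/(-1 - 1) × (5.2 - 3)/(-1 - 3) × (5.2 - 5)/(-1 - 5) × (5.2 - 7)/(-1 - 7) = -0.008663
L_1(5.2) = (5.2 - (-1))/(1 - (-1)) × (5.2 - 3)/(1 - 3) × (5.2 - 5)/(1 - 5) × (5.2 - 7)/(1 - 7) = 0.051150
L_2(5.2) = (5.2 - (-1))/(3 - (-1)) × (5.2 - 1)/(3 - 1) × (5.2 - 5)/(3 - 5) × (5.2 - 7)/(3 - 7) = -0.146475
L_3(5.2) = (5.2 - (-1))/(5 - (-1)) × (5.2 - 1)/(5 - 1) × (5.2 - 3)/(5 - 3) × (5.2 - 7)/(5 - 7) = 1.074150
L_4(5.2) = (5.2 - (-1))/(7 - (-1)) × (5.2 - 1)/(7 - 1) × (5.2 - 3)/(7 - 3) × (5.2 - 5)/(7 - 5) = 0.029838

P(5.2) = (-9)×L_0(5.2) + (-4)×L_1(5.2) + 4×L_2(5.2) + 24×L_3(5.2) + (-6)×L_4(5.2)
P(5.2) = 24.888038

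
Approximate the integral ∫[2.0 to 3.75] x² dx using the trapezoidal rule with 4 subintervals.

f(x) = x²
a = 2.0, b = 3.75, n = 4
h = (b - a)/n = 0.437500

Trapezoidal rule: (h/2)[f(x₀) + 2f(x₁) + 2f(x₂) + ... + f(xₙ)]

x_0 = 2.0000, f(x_0) = 4.000000, coefficient = 1
x_1 = 2.4375, f(x_1) = 5.941406, coefficient = 2
x_2 = 2.8750, f(x_2) = 8.265625, coefficient = 2
x_3 = 3.3125, f(x_3) = 10.972656, coefficient = 2
x_4 = 3.7500, f(x_4) = 14.062500, coefficient = 1

I ≈ (0.437500/2) × 68.421875 = 14.967285
Exact value: 14.911458
Error: 0.055827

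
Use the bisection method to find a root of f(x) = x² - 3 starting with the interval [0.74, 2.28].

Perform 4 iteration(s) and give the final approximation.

f(x) = x² - 3
Initial interval: [0.74, 2.28]

Iteration 1:
  c_1 = (0.740000 + 2.280000)/2 = 1.510000
  f(c_1) = f(1.510000) = -0.719900
  f(a) × f(c) ≥ 0, new interval: [1.510000, 2.280000]
Iteration 2:
  c_2 = (1.510000 + 2.280000)/2 = 1.895000
  f(c_2) = f(1.895000) = 0.591025
  f(a) × f(c) < 0, new interval: [1.510000, 1.895000]
Iteration 3:
  c_3 = (1.510000 + 1.895000)/2 = 1.702500
  f(c_3) = f(1.702500) = -0.101494
  f(a) × f(c) ≥ 0, new interval: [1.702500, 1.895000]
Iteration 4:
  c_4 = (1.702500 + 1.895000)/2 = 1.798750
  f(c_4) = f(1.798750) = 0.235502
  f(a) × f(c) < 0, new interval: [1.702500, 1.798750]

After 4 iteration(s), the approximation is c_4 = 1.798750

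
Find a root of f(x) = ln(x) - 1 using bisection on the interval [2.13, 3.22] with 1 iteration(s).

f(x) = ln(x) - 1
Initial interval: [2.13, 3.22]

Iteration 1:
  c_1 = (2.130000 + 3.220000)/2 = 2.675000
  f(c_1) = f(2.675000) = -0.016051
  f(a) × f(c) ≥ 0, new interval: [2.675000, 3.220000]

After 1 iteration(s), the approximation is c_1 = 2.675000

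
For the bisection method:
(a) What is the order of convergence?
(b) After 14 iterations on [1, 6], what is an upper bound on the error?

(a) Bisection has linear (order 1) convergence; the error is halved each step.

(b) Error bound = (b-a)/2^n = (6 - 1)/2^{14}
    = 5/2^{14}

(a) 1 (linear); (b) error ≤ 3.05e-04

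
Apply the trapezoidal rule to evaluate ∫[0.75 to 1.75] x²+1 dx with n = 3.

f(x) = x²+1
a = 0.75, b = 1.75, n = 3
h = (b - a)/n = 0.333333

Trapezoidal rule: (h/2)[f(x₀) + 2f(x₁) + 2f(x₂) + ... + f(xₙ)]

x_0 = 0.7500, f(x_0) = 1.562500, coefficient = 1
x_1 = 1.0833, f(x_1) = 2.173611, coefficient = 2
x_2 = 1.4167, f(x_2) = 3.006944, coefficient = 2
x_3 = 1.7500, f(x_3) = 4.062500, coefficient = 1

I ≈ (0.333333/2) × 15.986111 = 2.664352
Exact value: 2.645833
Error: 0.018519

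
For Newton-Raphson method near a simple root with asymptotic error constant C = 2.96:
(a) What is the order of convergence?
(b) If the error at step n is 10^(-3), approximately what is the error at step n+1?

(a) Newton-Raphson has quadratic (order 2) convergence near simple roots.
    This means |e_{n+1}| ≈ C|e_n|².

(b) With |e_n| = 10^(-3) and C = 2.96:
    |e_{n+1}| ≈ 2.96 × (10^(-3))² = 2.96 × 10^(-6)

(a) 2 (quadratic); (b) |e_{n+1}| ≈ 2.960e-06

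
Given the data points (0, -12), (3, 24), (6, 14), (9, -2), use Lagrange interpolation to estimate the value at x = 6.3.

Lagrange interpolation formula:
P(x) = Σ yᵢ × Lᵢ(x)
where Lᵢ(x) = Π_{j≠i} (x - xⱼ)/(xᵢ - xⱼ)

L_0(6.3) = (6.3 - 3)/(0 - 3) × (6.3 - 6)/(0 - 6) × (6.3 - 9)/(0 - 9) = 0.016500
L_1(6.3) = (6.3 - 0)/(3 - 0) × (6.3 - 6)/(3 - 6) × (6.3 - 9)/(3 - 9) = -0.094500
L_2(6.3) = (6.3 - 0)/(6 - 0) × (6.3 - 3)/(6 - 3) × (6.3 - 9)/(6 - 9) = 1.039500
L_3(6.3) = (6.3 - 0)/(9 - 0) × (6.3 - 3)/(9 - 3) × (6.3 - 6)/(9 - 6) = 0.038500

P(6.3) = (-12)×L_0(6.3) + 24×L_1(6.3) + 14×L_2(6.3) + (-2)×L_3(6.3)
P(6.3) = 12.010000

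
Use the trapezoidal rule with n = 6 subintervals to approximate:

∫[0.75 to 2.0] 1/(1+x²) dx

f(x) = 1/(1+x²)
a = 0.75, b = 2.0, n = 6
h = (b - a)/n = 0.208333

Trapezoidal rule: (h/2)[f(x₀) + 2f(x₁) + 2f(x₂) + ... + f(xₙ)]

x_0 = 0.7500, f(x_0) = 0.640000, coefficient = 1
x_1 = 0.9583, f(x_1) = 0.521267, coefficient = 2
x_2 = 1.1667, f(x_2) = 0.423529, coefficient = 2
x_3 = 1.3750, f(x_3) = 0.345946, coefficient = 2
x_4 = 1.5833, f(x_4) = 0.285149, coefficient = 2
x_5 = 1.7917, f(x_5) = 0.237526, coefficient = 2
x_6 = 2.0000, f(x_6) = 0.200000, coefficient = 1

I ≈ (0.208333/2) × 4.466833 = 0.465295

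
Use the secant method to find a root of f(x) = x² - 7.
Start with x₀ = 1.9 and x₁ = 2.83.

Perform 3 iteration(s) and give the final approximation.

f(x) = x² - 7
x₀ = 1.9, x₁ = 2.83

Secant formula: x_{n+1} = x_n - f(x_n)(x_n - x_{n-1})/(f(x_n) - f(x_{n-1}))

Iteration 1:
  f(1.900000) = -3.390000
  f(2.830000) = 1.008900
  x_2 = 2.830000 - 1.008900×(2.830000 - 1.900000)/(1.008900 - (-3.390000))
       = 2.616702
Iteration 2:
  f(2.830000) = 1.008900
  f(2.616702) = -0.152871
  x_3 = 2.616702 - (-0.152871)×(2.616702 - 2.830000)/(-0.152871 - 1.008900)
       = 2.644769
Iteration 3:
  f(2.616702) = -0.152871
  f(2.644769) = -0.005199
  x_4 = 2.644769 - (-0.005199)×(2.644769 - 2.616702)/(-0.005199 - (-0.152871))
       = 2.645757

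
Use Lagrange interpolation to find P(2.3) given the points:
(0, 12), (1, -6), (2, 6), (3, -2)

Lagrange interpolation formula:
P(x) = Σ yᵢ × Lᵢ(x)
where Lᵢ(x) = Π_{j≠i} (x - xⱼ)/(xᵢ - xⱼ)

L_0(2.3) = (2.3 - 1)/(0 - 1) × (2.3 - 2)/(0 - 2) × (2.3 - 3)/(0 - 3) = 0.045500
L_1(2.3) = (2.3 - 0)/(1 - 0) × (2.3 - 2)/(1 - 2) × (2.3 - 3)/(1 - 3) = -0.241500
L_2(2.3) = (2.3 - 0)/(2 - 0) × (2.3 - 1)/(2 - 1) × (2.3 - 3)/(2 - 3) = 1.046500
L_3(2.3) = (2.3 - 0)/(3 - 0) × (2.3 - 1)/(3 - 1) × (2.3 - 2)/(3 - 2) = 0.149500

P(2.3) = 12×L_0(2.3) + (-6)×L_1(2.3) + 6×L_2(2.3) + (-2)×L_3(2.3)
P(2.3) = 7.975000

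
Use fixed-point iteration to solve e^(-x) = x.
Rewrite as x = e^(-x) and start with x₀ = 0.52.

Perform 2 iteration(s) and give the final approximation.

Equation: e^(-x) = x
Fixed-point form: x = e^(-x)
x₀ = 0.52

x_1 = g(0.520000) = 0.594521
x_2 = g(0.594521) = 0.551827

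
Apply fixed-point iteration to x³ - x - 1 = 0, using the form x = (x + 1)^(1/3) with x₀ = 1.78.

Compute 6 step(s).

Equation: x³ - x - 1 = 0
Fixed-point form: x = (x + 1)^(1/3)
x₀ = 1.78

x_1 = g(1.780000) = 1.406096
x_2 = g(1.406096) = 1.339998
x_3 = g(1.339998) = 1.327614
x_4 = g(1.327614) = 1.325268
x_5 = g(1.325268) = 1.324822
x_6 = g(1.324822) = 1.324738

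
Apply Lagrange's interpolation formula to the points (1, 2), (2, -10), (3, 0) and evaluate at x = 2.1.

Lagrange interpolation formula:
P(x) = Σ yᵢ × Lᵢ(x)
where Lᵢ(x) = Π_{j≠i} (x - xⱼ)/(xᵢ - xⱼ)

L_0(2.1) = (2.1 - 2)/(1 - 2) × (2.1 - 3)/(1 - 3) = -0.045000
L_1(2.1) = (2.1 - 1)/(2 - 1) × (2.1 - 3)/(2 - 3) = 0.990000
L_2(2.1) = (2.1 - 1)/(3 - 1) × (2.1 - 2)/(3 - 2) = 0.055000

P(2.1) = 2×L_0(2.1) + (-10)×L_1(2.1) + 0×L_2(2.1)
P(2.1) = -9.990000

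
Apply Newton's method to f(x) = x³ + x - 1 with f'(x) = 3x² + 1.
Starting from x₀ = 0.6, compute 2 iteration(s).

f(x) = x³ + x - 1
f'(x) = 3x² + 1
x₀ = 0.6

Newton-Raphson formula: x_{n+1} = x_n - f(x_n)/f'(x_n)

Iteration 1:
  f(0.600000) = -0.184000
  f'(0.600000) = 2.080000
  x_1 = 0.600000 - (-0.184000)/2.080000 = 0.688462
Iteration 2:
  f(0.688462) = 0.014778
  f'(0.688462) = 2.421938
  x_2 = 0.688462 - 0.014778/2.421938 = 0.682360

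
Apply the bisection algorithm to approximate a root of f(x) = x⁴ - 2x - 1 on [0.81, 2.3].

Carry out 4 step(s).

f(x) = x⁴ - 2x - 1
Initial interval: [0.81, 2.3]

Iteration 1:
  c_1 = (0.810000 + 2.300000)/2 = 1.555000
  f(c_1) = f(1.555000) = 1.736845
  f(a) × f(c) < 0, new interval: [0.810000, 1.555000]
Iteration 2:
  c_2 = (0.810000 + 1.555000)/2 = 1.182500
  f(c_2) = f(1.182500) = -1.409740
  f(a) × f(c) ≥ 0, new interval: [1.182500, 1.555000]
Iteration 3:
  c_3 = (1.182500 + 1.555000)/2 = 1.368750
  f(c_3) = f(1.368750) = -0.227586
  f(a) × f(c) ≥ 0, new interval: [1.368750, 1.555000]
Iteration 4:
  c_4 = (1.368750 + 1.555000)/2 = 1.461875
  f(c_4) = f(1.461875) = 0.643355
  f(a) × f(c) < 0, new interval: [1.368750, 1.461875]

After 4 iteration(s), the approximation is c_4 = 1.461875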